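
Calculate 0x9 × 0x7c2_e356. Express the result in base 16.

0x45d9fe06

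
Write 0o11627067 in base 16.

0x272E37

Each octal digit is 3 bits: 1=001 1=001 6=110 2=010 7=111 0=000 6=110 7=111.
Group the bits into nibbles: 0010 0111 0010 1110 0011 0111 → 272E37.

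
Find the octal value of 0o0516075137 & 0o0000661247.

AND each oct digit independently (no carries):
  0&0=0, 5&0=0, 1&0=0, 6&0=0, 0&6=0, 7&6=6, 5&1=1, 1&2=0, 3&4=0, 7&7=7

0o0000061007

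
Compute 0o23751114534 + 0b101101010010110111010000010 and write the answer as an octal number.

0b101101010010110111010000010 = 0o552267202 in octal.
Add column by column in base 8, right to left:
  4+2 = 6
  3+0 = 3
  5+2 = 7
  4+7 = 3 carry 1
  1+6+1 = 0 carry 1
  1+2+1 = 4
  1+2 = 3
  5+5 = 2 carry 1
  7+5+1 = 5 carry 1
  3+0+1 = 4
  2+0 = 2

0o24523403736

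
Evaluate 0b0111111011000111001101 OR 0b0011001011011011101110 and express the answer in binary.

0b0111111011011111101111

OR bit by bit (1 where either bit is 1):
  0111111011000111001101
| 0011001011011011101110
= 0111111011011111101111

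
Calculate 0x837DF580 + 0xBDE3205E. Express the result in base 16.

0x1416115DE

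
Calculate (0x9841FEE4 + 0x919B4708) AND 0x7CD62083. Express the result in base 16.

Add column by column in base 16, right to left:
  4+8 = C
  E+0 = E
  E+7 = 5 carry 1
  F+4+1 = 4 carry 1
  1+B+1 = D
  4+9 = D
  8+1 = 9
  9+9 = 2 carry 1
  final carry 1
Sum = 0x129DD45EC; now AND with 0x7CD62083:
  1&0=0, 2&7=2, 9&C=8, D&D=D, D&6=4, 4&2=0, 5&0=0, E&8=8, C&3=0

0x28D40080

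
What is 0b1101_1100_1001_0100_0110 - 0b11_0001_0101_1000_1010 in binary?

Subtract column by column in base 2:
  0-0 → 0
  1-1 → 0
  1-0 → 1
  0-1 → 1 (borrow)
  0-0-1 → 1 (borrow)
  0-0-1 → 1 (borrow)
  1-0-1 → 0
  0-1 → 1 (borrow)
  1-1-1 → 1 (borrow)
  0-0-1 → 1 (borrow)
  0-1-1 → 0 (borrow)
  1-0-1 → 0
  0-1 → 1 (borrow)
  0-0-1 → 1 (borrow)
  1-0-1 → 0
  1-0 → 1
  1-1 → 0
  0-1 → 1 (borrow)
  1-0-1 → 0
  1-0 → 1

0b10101011001110111100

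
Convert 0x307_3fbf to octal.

0o301637677

Expand each hex digit to 4 bits: 3=0011 0=0000 7=0111 3=0011 f=1111 b=1011 f=1111.
Group the bits in threes: 011 000 001 110 011 111 110 111 111 → 301637677.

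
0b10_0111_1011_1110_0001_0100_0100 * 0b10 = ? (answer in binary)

0b100111101111100001010001000

Multiply each base-2 digit by 2, carrying:
  0×2 = 0 → write 0
  0×2 = 0 → write 0
  1×2 = 2 → write 0 carry 1
  0×2+1 = 1 → write 1
  0×2 = 0 → write 0
  0×2 = 0 → write 0
  1×2 = 2 → write 0 carry 1
  0×2+1 = 1 → write 1
  1×2 = 2 → write 0 carry 1
  0×2+1 = 1 → write 1
  0×2 = 0 → write 0
  0×2 = 0 → write 0
  0×2 = 0 → write 0
  1×2 = 2 → write 0 carry 1
  1×2+1 = 3 → write 1 carry 1
  1×2+1 = 3 → write 1 carry 1
  1×2+1 = 3 → write 1 carry 1
  1×2+1 = 3 → write 1 carry 1
  0×2+1 = 1 → write 1
  1×2 = 2 → write 0 carry 1
  1×2+1 = 3 → write 1 carry 1
  1×2+1 = 3 → write 1 carry 1
  1×2+1 = 3 → write 1 carry 1
  0×2+1 = 1 → write 1
  0×2 = 0 → write 0
  1×2 = 2 → write 0 carry 1
  remaining carry: 1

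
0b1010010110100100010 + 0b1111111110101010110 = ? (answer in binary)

Add column by column in base 2, right to left:
  0+0 = 0
  1+1 = 0 carry 1
  0+1+1 = 0 carry 1
  0+0+1 = 1
  0+1 = 1
  1+0 = 1
  0+1 = 1
  0+0 = 0
  1+1 = 0 carry 1
  0+0+1 = 1
  1+1 = 0 carry 1
  1+1+1 = 1 carry 1
  0+1+1 = 0 carry 1
  1+1+1 = 1 carry 1
  0+1+1 = 0 carry 1
  0+1+1 = 0 carry 1
  1+1+1 = 1 carry 1
  0+1+1 = 0 carry 1
  1+1+1 = 1 carry 1
  final carry 1

0b11010010101001111000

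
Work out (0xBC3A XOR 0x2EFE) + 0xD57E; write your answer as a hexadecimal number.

0x16842

First 0xBC3A XOR 0x2EFE = 0x92C4.
Add column by column in base 16, right to left:
  4+E = 2 carry 1
  C+7+1 = 4 carry 1
  2+5+1 = 8
  9+D = 6 carry 1
  final carry 1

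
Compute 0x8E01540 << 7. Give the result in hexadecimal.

7 bits is not a whole number of base-16 digits; in binary: 1000111000000001010101000000 << 7 = 10001110000000010101010000000000000.

0x4700AA000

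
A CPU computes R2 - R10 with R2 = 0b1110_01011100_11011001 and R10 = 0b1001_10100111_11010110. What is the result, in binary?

Subtract column by column in base 2:
  1-0 → 1
  0-1 → 1 (borrow)
  0-1-1 → 0 (borrow)
  1-0-1 → 0
  1-1 → 0
  0-0 → 0
  1-1 → 0
  1-1 → 0
  0-1 → 1 (borrow)
  0-1-1 → 0 (borrow)
  1-1-1 → 1 (borrow)
  1-0-1 → 0
  1-0 → 1
  0-1 → 1 (borrow)
  1-0-1 → 0
  0-1 → 1 (borrow)
  0-1-1 → 0 (borrow)
  1-0-1 → 0
  1-0 → 1
  1-1 → 0

0b1001011010100000011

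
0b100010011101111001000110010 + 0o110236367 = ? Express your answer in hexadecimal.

0b100010011101111001000110010 = 0x44EF232 in hexadecimal.
0o110236367 = 0x1213CF7 in hexadecimal.
Add column by column in base 16, right to left:
  2+7 = 9
  3+F = 2 carry 1
  2+C+1 = F
  F+3 = 2 carry 1
  E+1+1 = 0 carry 1
  4+2+1 = 7
  4+1 = 5

0x5702F29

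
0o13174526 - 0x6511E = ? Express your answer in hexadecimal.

0o13174526 = 0x2CF956 in hexadecimal.
Subtract column by column in base 16:
  6-E → 8 (borrow)
  5-1-1 → 3
  9-1 → 8
  F-5 → A
  C-6 → 6
  2-0 → 2

0x26A838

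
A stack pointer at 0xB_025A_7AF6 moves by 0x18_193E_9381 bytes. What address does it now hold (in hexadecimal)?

0x231B990E77

Add column by column in base 16, right to left:
  6+1 = 7
  F+8 = 7 carry 1
  A+3+1 = E
  7+9 = 0 carry 1
  A+E+1 = 9 carry 1
  5+3+1 = 9
  2+9 = B
  0+1 = 1
  B+8 = 3 carry 1
  0+1+1 = 2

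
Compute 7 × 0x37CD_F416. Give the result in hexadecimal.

0x186A1AC9A

Multiply each base-16 digit by 7, carrying:
  6×7 = 42 → write A carry 2
  1×7+2 = 9 → write 9
  4×7 = 28 → write C carry 1
  F×7+1 = 106 → write A carry 6
  D×7+6 = 97 → write 1 carry 6
  C×7+6 = 90 → write A carry 5
  7×7+5 = 54 → write 6 carry 3
  3×7+3 = 24 → write 8 carry 1
  remaining carry: 1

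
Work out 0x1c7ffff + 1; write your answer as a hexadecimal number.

The trailing 4 digits are F (max in base 16), so adding 1 cascades: they roll to 0 and the next digit up increments.

0x1c80000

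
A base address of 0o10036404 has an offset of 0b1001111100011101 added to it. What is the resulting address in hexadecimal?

0o10036404 = 0x203D04 in hexadecimal.
0b1001111100011101 = 0x9F1D in hexadecimal.
Add column by column in base 16, right to left:
  4+D = 1 carry 1
  0+1+1 = 2
  D+F = C carry 1
  3+9+1 = D
  0+0 = 0
  2+0 = 2

0x20DC21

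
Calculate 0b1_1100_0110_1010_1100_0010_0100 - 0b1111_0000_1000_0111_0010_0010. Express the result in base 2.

0b110101100010010100000010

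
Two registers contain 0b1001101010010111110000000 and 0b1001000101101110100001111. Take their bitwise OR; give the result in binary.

0b1001101111111111110001111

OR bit by bit (1 where either bit is 1):
  1001101010010111110000000
| 1001000101101110100001111
= 1001101111111111110001111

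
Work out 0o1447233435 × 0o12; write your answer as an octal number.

0o17611023442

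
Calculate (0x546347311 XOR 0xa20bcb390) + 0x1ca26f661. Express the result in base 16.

0x1130afb6e2

First 0x546347311 XOR 0xa20bcb390 = 0xf6688c081.
Add column by column in base 16, right to left:
  1+1 = 2
  8+6 = e
  0+6 = 6
  c+f = b carry 1
  8+6+1 = f
  8+2 = a
  6+a = 0 carry 1
  6+c+1 = 3 carry 1
  f+1+1 = 1 carry 1
  final carry 1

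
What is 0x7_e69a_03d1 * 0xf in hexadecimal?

0x768306393f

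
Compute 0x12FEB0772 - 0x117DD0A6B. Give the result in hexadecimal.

0x180DFD07

Subtract column by column in base 16:
  2-B → 7 (borrow)
  7-6-1 → 0
  7-A → D (borrow)
  0-0-1 → F (borrow)
  B-D-1 → D (borrow)
  E-D-1 → 0
  F-7 → 8
  2-1 → 1
  1-1 → 0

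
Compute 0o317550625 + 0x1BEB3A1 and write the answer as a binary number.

0b100111111011000010100110110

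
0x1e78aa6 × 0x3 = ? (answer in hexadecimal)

0x5b69ff2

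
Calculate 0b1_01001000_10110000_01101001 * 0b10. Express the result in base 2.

Multiply each base-2 digit by 2, carrying:
  1×2 = 2 → write 0 carry 1
  0×2+1 = 1 → write 1
  0×2 = 0 → write 0
  1×2 = 2 → write 0 carry 1
  0×2+1 = 1 → write 1
  1×2 = 2 → write 0 carry 1
  1×2+1 = 3 → write 1 carry 1
  0×2+1 = 1 → write 1
  0×2 = 0 → write 0
  0×2 = 0 → write 0
  0×2 = 0 → write 0
  0×2 = 0 → write 0
  1×2 = 2 → write 0 carry 1
  1×2+1 = 3 → write 1 carry 1
  0×2+1 = 1 → write 1
  1×2 = 2 → write 0 carry 1
  0×2+1 = 1 → write 1
  0×2 = 0 → write 0
  0×2 = 0 → write 0
  1×2 = 2 → write 0 carry 1
  0×2+1 = 1 → write 1
  0×2 = 0 → write 0
  1×2 = 2 → write 0 carry 1
  0×2+1 = 1 → write 1
  1×2 = 2 → write 0 carry 1
  remaining carry: 1

0b10100100010110000011010010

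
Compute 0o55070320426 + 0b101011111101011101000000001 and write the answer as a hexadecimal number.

0o55070320426 = 0x168E1A116 in hexadecimal.
0b101011111101011101000000001 = 0x57EBA01 in hexadecimal.
Add column by column in base 16, right to left:
  6+1 = 7
  1+0 = 1
  1+A = B
  A+B = 5 carry 1
  1+E+1 = 0 carry 1
  E+7+1 = 6 carry 1
  8+5+1 = E
  6+0 = 6
  1+0 = 1

0x16E605B17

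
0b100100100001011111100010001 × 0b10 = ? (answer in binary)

0b1001001000010111111000100010

Multiply each base-2 digit by 2, carrying:
  1×2 = 2 → write 0 carry 1
  0×2+1 = 1 → write 1
  0×2 = 0 → write 0
  0×2 = 0 → write 0
  1×2 = 2 → write 0 carry 1
  0×2+1 = 1 → write 1
  0×2 = 0 → write 0
  0×2 = 0 → write 0
  1×2 = 2 → write 0 carry 1
  1×2+1 = 3 → write 1 carry 1
  1×2+1 = 3 → write 1 carry 1
  1×2+1 = 3 → write 1 carry 1
  1×2+1 = 3 → write 1 carry 1
  1×2+1 = 3 → write 1 carry 1
  0×2+1 = 1 → write 1
  1×2 = 2 → write 0 carry 1
  0×2+1 = 1 → write 1
  0×2 = 0 → write 0
  0×2 = 0 → write 0
  0×2 = 0 → write 0
  1×2 = 2 → write 0 carry 1
  0×2+1 = 1 → write 1
  0×2 = 0 → write 0
  1×2 = 2 → write 0 carry 1
  0×2+1 = 1 → write 1
  0×2 = 0 → write 0
  1×2 = 2 → write 0 carry 1
  remaining carry: 1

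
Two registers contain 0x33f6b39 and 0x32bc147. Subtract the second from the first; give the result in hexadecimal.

0x13a9f2

Subtract column by column in base 16:
  9-7 → 2
  3-4 → f (borrow)
  b-1-1 → 9
  6-c → a (borrow)
  f-b-1 → 3
  3-2 → 1
  3-3 → 0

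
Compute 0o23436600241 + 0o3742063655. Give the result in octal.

Add column by column in base 8, right to left:
  1+5 = 6
  4+5 = 1 carry 1
  2+6+1 = 1 carry 1
  0+3+1 = 4
  0+6 = 6
  6+0 = 6
  6+2 = 0 carry 1
  3+4+1 = 0 carry 1
  4+7+1 = 4 carry 1
  3+3+1 = 7
  2+0 = 2

0o27400664116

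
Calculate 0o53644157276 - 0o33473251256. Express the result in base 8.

Subtract column by column in base 8:
  6-6 → 0
  7-5 → 2
  2-2 → 0
  7-1 → 6
  5-5 → 0
  1-2 → 7 (borrow)
  4-3-1 → 0
  4-7 → 5 (borrow)
  6-4-1 → 1
  3-3 → 0
  5-3 → 2

0o20150706020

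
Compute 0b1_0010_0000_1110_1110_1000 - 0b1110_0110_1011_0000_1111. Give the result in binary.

Subtract column by column in base 2:
  0-1 → 1 (borrow)
  0-1-1 → 0 (borrow)
  0-1-1 → 0 (borrow)
  1-1-1 → 1 (borrow)
  0-0-1 → 1 (borrow)
  1-0-1 → 0
  1-0 → 1
  1-0 → 1
  0-1 → 1 (borrow)
  1-1-1 → 1 (borrow)
  1-0-1 → 0
  1-1 → 0
  0-0 → 0
  0-1 → 1 (borrow)
  0-1-1 → 0 (borrow)
  0-0-1 → 1 (borrow)
  0-0-1 → 1 (borrow)
  1-1-1 → 1 (borrow)
  0-1-1 → 0 (borrow)
  0-1-1 → 0 (borrow)
  1-0-1 → 0

0b111010001111011001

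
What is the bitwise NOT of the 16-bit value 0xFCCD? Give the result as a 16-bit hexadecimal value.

Each hex digit d becomes F−d:
  F→0, C→3, C→3, D→2

0x0332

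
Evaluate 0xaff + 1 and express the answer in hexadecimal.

The trailing 2 digits are F (max in base 16), so adding 1 cascades: they roll to 0 and the next digit up increments.

0xb00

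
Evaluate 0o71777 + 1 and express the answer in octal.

0o72000

The trailing 3 digits are 7 (max in base 8), so adding 1 cascades: they roll to 0 and the next digit up increments.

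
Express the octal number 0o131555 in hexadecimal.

Each octal digit is 3 bits: 1=001 3=011 1=001 5=101 5=101 5=101.
Group the bits into nibbles: 1011 0011 0110 1101 → b36d.

0xb36d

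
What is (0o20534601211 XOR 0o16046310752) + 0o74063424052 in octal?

0o132656135615

First 0o20534601211 XOR 0o16046310752 = 0o36572511543.
Add column by column in base 8, right to left:
  3+2 = 5
  4+5 = 1 carry 1
  5+0+1 = 6
  1+4 = 5
  1+2 = 3
  5+4 = 1 carry 1
  2+3+1 = 6
  7+6 = 5 carry 1
  5+0+1 = 6
  6+4 = 2 carry 1
  3+7+1 = 3 carry 1
  final carry 1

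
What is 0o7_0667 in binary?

Each octal digit is 3 bits: 7=111 0=000 6=110 6=110 7=111.

0b111000110110111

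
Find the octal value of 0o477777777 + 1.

0o500000000

The trailing 8 digits are 7 (max in base 8), so adding 1 cascades: they roll to 0 and the next digit up increments.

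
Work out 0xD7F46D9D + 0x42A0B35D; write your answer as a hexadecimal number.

Add column by column in base 16, right to left:
  D+D = A carry 1
  9+5+1 = F
  D+3 = 0 carry 1
  6+B+1 = 2 carry 1
  4+0+1 = 5
  F+A = 9 carry 1
  7+2+1 = A
  D+4 = 1 carry 1
  final carry 1

0x11A9520FA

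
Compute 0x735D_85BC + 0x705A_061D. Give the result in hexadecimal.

0xE3B78BD9

Add column by column in base 16, right to left:
  C+D = 9 carry 1
  B+1+1 = D
  5+6 = B
  8+0 = 8
  D+A = 7 carry 1
  5+5+1 = B
  3+0 = 3
  7+7 = E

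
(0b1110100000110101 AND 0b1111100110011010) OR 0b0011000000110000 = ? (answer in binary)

0b1110100000110101 AND 0b1111100110011010 = 0b1110100000010000.
Then OR with 0b0011000000110000.

0b1111100000110000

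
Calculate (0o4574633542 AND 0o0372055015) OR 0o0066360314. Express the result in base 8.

0o176371314

0o4574633542 AND 0o0372055015 = 0o0170011000.
Then OR with 0o0066360314.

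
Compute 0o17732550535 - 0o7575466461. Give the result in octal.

Subtract column by column in base 8:
  5-1 → 4
  3-6 → 5 (borrow)
  5-4-1 → 0
  0-6 → 2 (borrow)
  5-6-1 → 6 (borrow)
  5-4-1 → 0
  2-5 → 5 (borrow)
  3-7-1 → 3 (borrow)
  7-5-1 → 1
  7-7 → 0
  1-0 → 1

0o10135062054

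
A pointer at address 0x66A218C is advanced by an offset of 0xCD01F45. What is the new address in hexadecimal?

0x133A40D1

Add column by column in base 16, right to left:
  C+5 = 1 carry 1
  8+4+1 = D
  1+F = 0 carry 1
  2+1+1 = 4
  A+0 = A
  6+D = 3 carry 1
  6+C+1 = 3 carry 1
  final carry 1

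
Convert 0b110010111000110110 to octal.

0o627066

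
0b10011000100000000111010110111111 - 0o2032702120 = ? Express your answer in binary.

0b10001000000101001111000101101111

0o2032702120 = 0b10000011010111000010001010000 in binary.
Subtract column by column in base 2:
  1-0 → 1
  1-0 → 1
  1-0 → 1
  1-0 → 1
  1-1 → 0
  1-0 → 1
  0-1 → 1 (borrow)
  1-0-1 → 0
  1-0 → 1
  0-0 → 0
  1-1 → 0
  0-0 → 0
  1-0 → 1
  1-0 → 1
  1-0 → 1
  0-1 → 1 (borrow)
  0-1-1 → 0 (borrow)
  0-1-1 → 0 (borrow)
  0-0-1 → 1 (borrow)
  0-1-1 → 0 (borrow)
  0-0-1 → 1 (borrow)
  0-1-1 → 0 (borrow)
  0-1-1 → 0 (borrow)
  1-0-1 → 0
  0-0 → 0
  0-0 → 0
  0-0 → 0
  1-0 → 1
  1-1 → 0
  0-0 → 0
  0-0 → 0
  1-0 → 1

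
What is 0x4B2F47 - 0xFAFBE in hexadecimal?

0x3B7F89

Subtract column by column in base 16:
  7-E → 9 (borrow)
  4-B-1 → 8 (borrow)
  F-F-1 → F (borrow)
  2-A-1 → 7 (borrow)
  B-F-1 → B (borrow)
  4-0-1 → 3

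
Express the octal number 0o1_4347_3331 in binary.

Each octal digit is 3 bits: 1=001 4=100 3=011 4=100 7=111 3=011 3=011 3=011 1=001.

0b1100011100111011011011001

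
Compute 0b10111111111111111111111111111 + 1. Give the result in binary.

0b11000000000000000000000000000

The trailing 27 digits are 1 (max in base 2), so adding 1 cascades: they roll to 0 and the next digit up increments.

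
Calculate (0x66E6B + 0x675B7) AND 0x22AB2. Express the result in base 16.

Add column by column in base 16, right to left:
  B+7 = 2 carry 1
  6+B+1 = 2 carry 1
  E+5+1 = 4 carry 1
  6+7+1 = E
  6+6 = C
Sum = 0xCE422; now AND with 0x22AB2:
  C&2=0, E&2=2, 4&A=0, 2&B=2, 2&2=2

0x2022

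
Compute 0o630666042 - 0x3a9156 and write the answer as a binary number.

0b110001010001101101011001100

0o630666042 = 0b110011000110110110000100010 in binary.
0x3a9156 = 0b1110101001000101010110 in binary.
Subtract column by column in base 2:
  0-0 → 0
  1-1 → 0
  0-1 → 1 (borrow)
  0-0-1 → 1 (borrow)
  0-1-1 → 0 (borrow)
  1-0-1 → 0
  0-1 → 1 (borrow)
  0-0-1 → 1 (borrow)
  0-1-1 → 0 (borrow)
  0-0-1 → 1 (borrow)
  1-0-1 → 0
  1-0 → 1
  0-1 → 1 (borrow)
  1-0-1 → 0
  1-0 → 1
  0-1 → 1 (borrow)
  1-0-1 → 0
  1-1 → 0
  0-0 → 0
  0-1 → 1 (borrow)
  0-1-1 → 0 (borrow)
  1-1-1 → 1 (borrow)
  1-0-1 → 0
  0-0 → 0
  0-0 → 0
  1-0 → 1
  1-0 → 1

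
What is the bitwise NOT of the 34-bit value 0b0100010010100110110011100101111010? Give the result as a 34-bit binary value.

Invert each bit: 0100010010100110110011100101111010 → 1011101101011001001100011010000101.

0b1011101101011001001100011010000101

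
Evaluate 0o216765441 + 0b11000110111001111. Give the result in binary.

0b10001111010111100011110000

0o216765441 = 0b10001110111110101100100001 in binary.
Add column by column in base 2, right to left:
  1+1 = 0 carry 1
  0+1+1 = 0 carry 1
  0+1+1 = 0 carry 1
  0+1+1 = 0 carry 1
  0+0+1 = 1
  1+0 = 1
  0+1 = 1
  0+1 = 1
  1+1 = 0 carry 1
  1+0+1 = 0 carry 1
  0+1+1 = 0 carry 1
  1+1+1 = 1 carry 1
  0+0+1 = 1
  1+0 = 1
  1+0 = 1
  1+1 = 0 carry 1
  1+1+1 = 1 carry 1
  1+0+1 = 0 carry 1
  0+0+1 = 1
  1+0 = 1
  1+0 = 1
  1+0 = 1
  0+0 = 0
  0+0 = 0
  0+0 = 0
  1+0 = 1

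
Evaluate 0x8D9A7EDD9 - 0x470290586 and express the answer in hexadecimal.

Subtract column by column in base 16:
  9-6 → 3
  D-8 → 5
  D-5 → 8
  E-0 → E
  7-9 → E (borrow)
  A-2-1 → 7
  9-0 → 9
  D-7 → 6
  8-4 → 4

0x4697EE853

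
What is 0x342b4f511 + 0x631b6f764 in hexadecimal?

0x9746bec75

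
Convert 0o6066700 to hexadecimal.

0x186dc0

Each octal digit is 3 bits: 6=110 0=000 6=110 6=110 7=111 0=000 0=000.
Group the bits into nibbles: 0001 1000 0110 1101 1100 0000 → 186dc0.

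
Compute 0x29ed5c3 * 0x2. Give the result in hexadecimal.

Multiply each base-16 digit by 2, carrying:
  3×2 = 6 → write 6
  c×2 = 24 → write 8 carry 1
  5×2+1 = 11 → write b
  d×2 = 26 → write a carry 1
  e×2+1 = 29 → write d carry 1
  9×2+1 = 19 → write 3 carry 1
  2×2+1 = 5 → write 5

0x53dab86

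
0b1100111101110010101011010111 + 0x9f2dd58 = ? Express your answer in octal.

0o2672404057

0b1100111101110010101011010111 = 0o1475625327 in octal.
0x9f2dd58 = 0o1174556530 in octal.
Add column by column in base 8, right to left:
  7+0 = 7
  2+3 = 5
  3+5 = 0 carry 1
  5+6+1 = 4 carry 1
  2+5+1 = 0 carry 1
  6+5+1 = 4 carry 1
  5+4+1 = 2 carry 1
  7+7+1 = 7 carry 1
  4+1+1 = 6
  1+1 = 2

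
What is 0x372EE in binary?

0b110111001011101110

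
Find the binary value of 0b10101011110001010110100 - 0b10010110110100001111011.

0b10100111101000111001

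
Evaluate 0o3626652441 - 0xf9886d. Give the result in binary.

0o3626652441 = 0b11110010110110101010100100001 in binary.
0xf9886d = 0b111110011000100001101101 in binary.
Subtract column by column in base 2:
  1-1 → 0
  0-0 → 0
  0-1 → 1 (borrow)
  0-1-1 → 0 (borrow)
  0-0-1 → 1 (borrow)
  1-1-1 → 1 (borrow)
  0-1-1 → 0 (borrow)
  0-0-1 → 1 (borrow)
  1-0-1 → 0
  0-0 → 0
  1-0 → 1
  0-1 → 1 (borrow)
  1-0-1 → 0
  0-0 → 0
  1-0 → 1
  0-1 → 1 (borrow)
  1-1-1 → 1 (borrow)
  1-0-1 → 0
  0-0 → 0
  1-1 → 0
  1-1 → 0
  0-1 → 1 (borrow)
  1-1-1 → 1 (borrow)
  0-1-1 → 0 (borrow)
  0-0-1 → 1 (borrow)
  1-0-1 → 0
  1-0 → 1
  1-0 → 1
  1-0 → 1

0b11101011000011100110010110100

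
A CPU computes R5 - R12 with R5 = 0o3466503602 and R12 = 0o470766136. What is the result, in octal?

Subtract column by column in base 8:
  2-6 → 4 (borrow)
  0-3-1 → 4 (borrow)
  6-1-1 → 4
  3-6 → 5 (borrow)
  0-6-1 → 1 (borrow)
  5-7-1 → 5 (borrow)
  6-0-1 → 5
  6-7 → 7 (borrow)
  4-4-1 → 7 (borrow)
  3-0-1 → 2

0o2775515444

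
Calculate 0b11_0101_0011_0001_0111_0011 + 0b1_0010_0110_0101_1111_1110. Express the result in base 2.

0b10001111001011101110001

Add column by column in base 2, right to left:
  1+0 = 1
  1+1 = 0 carry 1
  0+1+1 = 0 carry 1
  0+1+1 = 0 carry 1
  1+1+1 = 1 carry 1
  1+1+1 = 1 carry 1
  1+1+1 = 1 carry 1
  0+1+1 = 0 carry 1
  1+1+1 = 1 carry 1
  0+0+1 = 1
  0+1 = 1
  0+0 = 0
  1+0 = 1
  1+1 = 0 carry 1
  0+1+1 = 0 carry 1
  0+0+1 = 1
  1+0 = 1
  0+1 = 1
  1+0 = 1
  0+0 = 0
  1+1 = 0 carry 1
  1+0+1 = 0 carry 1
  final carry 1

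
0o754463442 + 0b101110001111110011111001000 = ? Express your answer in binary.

0b1101011110100100111011101010

0o754463442 = 0b111101100100110011100100010 in binary.
Add column by column in base 2, right to left:
  0+0 = 0
  1+0 = 1
  0+0 = 0
  0+1 = 1
  0+0 = 0
  1+0 = 1
  0+1 = 1
  0+1 = 1
  1+1 = 0 carry 1
  1+1+1 = 1 carry 1
  1+1+1 = 1 carry 1
  0+0+1 = 1
  0+0 = 0
  1+1 = 0 carry 1
  1+1+1 = 1 carry 1
  0+1+1 = 0 carry 1
  0+1+1 = 0 carry 1
  1+1+1 = 1 carry 1
  0+1+1 = 0 carry 1
  0+0+1 = 1
  1+0 = 1
  1+0 = 1
  0+1 = 1
  1+1 = 0 carry 1
  1+1+1 = 1 carry 1
  1+0+1 = 0 carry 1
  1+1+1 = 1 carry 1
  final carry 1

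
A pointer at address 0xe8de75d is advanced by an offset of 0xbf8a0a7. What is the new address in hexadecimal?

0x1a868804

Add column by column in base 16, right to left:
  d+7 = 4 carry 1
  5+a+1 = 0 carry 1
  7+0+1 = 8
  e+a = 8 carry 1
  d+8+1 = 6 carry 1
  8+f+1 = 8 carry 1
  e+b+1 = a carry 1
  final carry 1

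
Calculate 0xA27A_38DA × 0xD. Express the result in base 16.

Multiply each base-16 digit by 13, carrying:
  A×13 = 130 → write 2 carry 8
  D×13+8 = 177 → write 1 carry 11
  8×13+11 = 115 → write 3 carry 7
  3×13+7 = 46 → write E carry 2
  A×13+2 = 132 → write 4 carry 8
  7×13+8 = 99 → write 3 carry 6
  2×13+6 = 32 → write 0 carry 2
  A×13+2 = 132 → write 4 carry 8
  remaining carry: 8

0x84034E312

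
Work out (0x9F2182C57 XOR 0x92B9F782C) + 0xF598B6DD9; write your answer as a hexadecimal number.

First 0x9F2182C57 XOR 0x92B9F782C = 0x0D987547B.
Add column by column in base 16, right to left:
  B+9 = 4 carry 1
  7+D+1 = 5 carry 1
  4+D+1 = 2 carry 1
  5+6+1 = C
  7+B = 2 carry 1
  8+8+1 = 1 carry 1
  9+9+1 = 3 carry 1
  D+5+1 = 3 carry 1
  0+F+1 = 0 carry 1
  final carry 1

0x103312C254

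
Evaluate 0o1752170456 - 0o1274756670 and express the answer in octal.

0o455211566

Subtract column by column in base 8:
  6-0 → 6
  5-7 → 6 (borrow)
  4-6-1 → 5 (borrow)
  0-6-1 → 1 (borrow)
  7-5-1 → 1
  1-7 → 2 (borrow)
  2-4-1 → 5 (borrow)
  5-7-1 → 5 (borrow)
  7-2-1 → 4
  1-1 → 0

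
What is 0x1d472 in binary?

Expand each hex digit to 4 bits: 1=0001 d=1101 4=0100 7=0111 2=0010.

0b11101010001110010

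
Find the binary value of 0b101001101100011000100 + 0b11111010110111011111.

0b1001001000011010100011

Add column by column in base 2, right to left:
  0+1 = 1
  0+1 = 1
  1+1 = 0 carry 1
  0+1+1 = 0 carry 1
  0+1+1 = 0 carry 1
  0+0+1 = 1
  1+1 = 0 carry 1
  1+1+1 = 1 carry 1
  0+1+1 = 0 carry 1
  0+0+1 = 1
  0+1 = 1
  1+1 = 0 carry 1
  1+0+1 = 0 carry 1
  0+1+1 = 0 carry 1
  1+0+1 = 0 carry 1
  1+1+1 = 1 carry 1
  0+1+1 = 0 carry 1
  0+1+1 = 0 carry 1
  1+1+1 = 1 carry 1
  0+1+1 = 0 carry 1
  1+0+1 = 0 carry 1
  final carry 1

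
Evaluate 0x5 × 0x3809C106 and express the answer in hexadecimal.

Multiply each base-16 digit by 5, carrying:
  6×5 = 30 → write E carry 1
  0×5+1 = 1 → write 1
  1×5 = 5 → write 5
  C×5 = 60 → write C carry 3
  9×5+3 = 48 → write 0 carry 3
  0×5+3 = 3 → write 3
  8×5 = 40 → write 8 carry 2
  3×5+2 = 17 → write 1 carry 1
  remaining carry: 1

0x11830C51E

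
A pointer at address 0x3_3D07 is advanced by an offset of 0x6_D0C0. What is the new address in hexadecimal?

Add column by column in base 16, right to left:
  7+0 = 7
  0+C = C
  D+0 = D
  3+D = 0 carry 1
  3+6+1 = A

0xA0DC7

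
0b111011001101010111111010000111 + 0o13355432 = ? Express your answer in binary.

0o13355432 = 0b1011011101101100011010 in binary.
Add column by column in base 2, right to left:
  1+0 = 1
  1+1 = 0 carry 1
  1+0+1 = 0 carry 1
  0+1+1 = 0 carry 1
  0+1+1 = 0 carry 1
  0+0+1 = 1
  0+0 = 0
  1+0 = 1
  0+1 = 1
  1+1 = 0 carry 1
  1+0+1 = 0 carry 1
  1+1+1 = 1 carry 1
  1+1+1 = 1 carry 1
  1+0+1 = 0 carry 1
  1+1+1 = 1 carry 1
  0+1+1 = 0 carry 1
  1+1+1 = 1 carry 1
  0+0+1 = 1
  1+1 = 0 carry 1
  0+1+1 = 0 carry 1
  1+0+1 = 0 carry 1
  1+1+1 = 1 carry 1
  0+0+1 = 1
  0+0 = 0
  1+0 = 1
  1+0 = 1
  0+0 = 0
  1+0 = 1
  1+0 = 1
  1+0 = 1

0b111011011000110101100110100001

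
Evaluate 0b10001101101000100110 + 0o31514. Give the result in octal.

0b10001101101000100110 = 0o2155046 in octal.
Add column by column in base 8, right to left:
  6+4 = 2 carry 1
  4+1+1 = 6
  0+5 = 5
  5+1 = 6
  5+3 = 0 carry 1
  1+0+1 = 2
  2+0 = 2

0o2206562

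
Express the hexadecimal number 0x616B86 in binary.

0b11000010110101110000110

Expand each hex digit to 4 bits: 6=0110 1=0001 6=0110 B=1011 8=1000 6=0110.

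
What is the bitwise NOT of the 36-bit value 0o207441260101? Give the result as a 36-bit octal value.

0o570336517676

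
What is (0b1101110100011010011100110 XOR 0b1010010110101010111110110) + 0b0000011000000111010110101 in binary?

0b111111010110111111000101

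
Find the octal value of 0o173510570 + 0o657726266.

Add column by column in base 8, right to left:
  0+6 = 6
  7+6 = 5 carry 1
  5+2+1 = 0 carry 1
  0+6+1 = 7
  1+2 = 3
  5+7 = 4 carry 1
  3+7+1 = 3 carry 1
  7+5+1 = 5 carry 1
  1+6+1 = 0 carry 1
  final carry 1

0o1053437056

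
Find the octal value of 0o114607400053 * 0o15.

0o1745741401057

Multiply each base-8 digit by 13, carrying:
  3×13 = 39 → write 7 carry 4
  5×13+4 = 69 → write 5 carry 8
  0×13+8 = 8 → write 0 carry 1
  0×13+1 = 1 → write 1
  0×13 = 0 → write 0
  4×13 = 52 → write 4 carry 6
  7×13+6 = 97 → write 1 carry 12
  0×13+12 = 12 → write 4 carry 1
  6×13+1 = 79 → write 7 carry 9
  4×13+9 = 61 → write 5 carry 7
  1×13+7 = 20 → write 4 carry 2
  1×13+2 = 15 → write 7 carry 1
  remaining carry: 1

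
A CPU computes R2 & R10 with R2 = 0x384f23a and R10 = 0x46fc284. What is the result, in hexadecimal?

0x004c200

AND each hex digit independently (no carries):
  3&4=0, 8&6=0, 4&f=4, f&c=c, 2&2=2, 3&8=0, a&4=0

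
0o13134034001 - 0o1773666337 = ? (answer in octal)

Subtract column by column in base 8:
  1-7 → 2 (borrow)
  0-3-1 → 4 (borrow)
  0-3-1 → 4 (borrow)
  4-6-1 → 5 (borrow)
  3-6-1 → 4 (borrow)
  0-6-1 → 1 (borrow)
  4-3-1 → 0
  3-7 → 4 (borrow)
  1-7-1 → 1 (borrow)
  3-1-1 → 1
  1-0 → 1

0o11140145442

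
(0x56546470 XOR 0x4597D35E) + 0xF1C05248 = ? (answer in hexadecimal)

0x105840976

First 0x56546470 XOR 0x4597D35E = 0x13C3B72E.
Add column by column in base 16, right to left:
  E+8 = 6 carry 1
  2+4+1 = 7
  7+2 = 9
  B+5 = 0 carry 1
  3+0+1 = 4
  C+C = 8 carry 1
  3+1+1 = 5
  1+F = 0 carry 1
  final carry 1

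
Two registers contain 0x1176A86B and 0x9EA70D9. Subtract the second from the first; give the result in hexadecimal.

0x78C3792

Subtract column by column in base 16:
  B-9 → 2
  6-D → 9 (borrow)
  8-0-1 → 7
  A-7 → 3
  6-A → C (borrow)
  7-E-1 → 8 (borrow)
  1-9-1 → 7 (borrow)
  1-0-1 → 0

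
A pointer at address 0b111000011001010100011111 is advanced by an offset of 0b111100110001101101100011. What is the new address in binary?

0b1110101001011000010000010

Add column by column in base 2, right to left:
  1+1 = 0 carry 1
  1+1+1 = 1 carry 1
  1+0+1 = 0 carry 1
  1+0+1 = 0 carry 1
  1+0+1 = 0 carry 1
  0+1+1 = 0 carry 1
  0+1+1 = 0 carry 1
  0+0+1 = 1
  1+1 = 0 carry 1
  0+1+1 = 0 carry 1
  1+0+1 = 0 carry 1
  0+1+1 = 0 carry 1
  1+1+1 = 1 carry 1
  0+0+1 = 1
  0+0 = 0
  1+0 = 1
  1+1 = 0 carry 1
  0+1+1 = 0 carry 1
  0+0+1 = 1
  0+0 = 0
  0+1 = 1
  1+1 = 0 carry 1
  1+1+1 = 1 carry 1
  1+1+1 = 1 carry 1
  final carry 1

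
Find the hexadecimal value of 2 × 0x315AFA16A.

0x62B5F42D4

Multiply each base-16 digit by 2, carrying:
  A×2 = 20 → write 4 carry 1
  6×2+1 = 13 → write D
  1×2 = 2 → write 2
  A×2 = 20 → write 4 carry 1
  F×2+1 = 31 → write F carry 1
  A×2+1 = 21 → write 5 carry 1
  5×2+1 = 11 → write B
  1×2 = 2 → write 2
  3×2 = 6 → write 6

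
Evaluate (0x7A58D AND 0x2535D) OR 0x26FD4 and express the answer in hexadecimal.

0x26FDD

0x7A58D AND 0x2535D = 0x2010D.
Then OR with 0x26FD4.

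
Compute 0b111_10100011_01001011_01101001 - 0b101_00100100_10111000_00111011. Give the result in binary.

Subtract column by column in base 2:
  1-1 → 0
  0-1 → 1 (borrow)
  0-0-1 → 1 (borrow)
  1-1-1 → 1 (borrow)
  0-1-1 → 0 (borrow)
  1-1-1 → 1 (borrow)
  1-0-1 → 0
  0-0 → 0
  1-0 → 1
  1-0 → 1
  0-0 → 0
  1-1 → 0
  0-1 → 1 (borrow)
  0-1-1 → 0 (borrow)
  1-0-1 → 0
  0-1 → 1 (borrow)
  1-0-1 → 0
  1-0 → 1
  0-1 → 1 (borrow)
  0-0-1 → 1 (borrow)
  0-0-1 → 1 (borrow)
  1-1-1 → 1 (borrow)
  0-0-1 → 1 (borrow)
  1-0-1 → 0
  1-1 → 0
  1-0 → 1
  1-1 → 0

0b10011111101001001100101110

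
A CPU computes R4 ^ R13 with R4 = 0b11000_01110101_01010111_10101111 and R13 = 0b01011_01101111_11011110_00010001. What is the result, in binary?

0b10011000110101000100110111110

XOR bit by bit (1 where the bits differ):
  11000011101010101011110101111
^ 01011011011111101111000010001
= 10011000110101000100110111110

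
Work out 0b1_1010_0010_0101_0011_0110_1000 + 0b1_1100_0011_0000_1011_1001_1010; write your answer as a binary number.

Add column by column in base 2, right to left:
  0+0 = 0
  0+1 = 1
  0+0 = 0
  1+1 = 0 carry 1
  0+1+1 = 0 carry 1
  1+0+1 = 0 carry 1
  1+0+1 = 0 carry 1
  0+1+1 = 0 carry 1
  1+1+1 = 1 carry 1
  1+1+1 = 1 carry 1
  0+0+1 = 1
  0+1 = 1
  1+0 = 1
  0+0 = 0
  1+0 = 1
  0+0 = 0
  0+1 = 1
  1+1 = 0 carry 1
  0+0+1 = 1
  0+0 = 0
  0+0 = 0
  1+0 = 1
  0+1 = 1
  1+1 = 0 carry 1
  1+1+1 = 1 carry 1
  final carry 1

0b11011001010101111100000010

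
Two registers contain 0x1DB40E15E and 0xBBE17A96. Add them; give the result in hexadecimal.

0x297225BF4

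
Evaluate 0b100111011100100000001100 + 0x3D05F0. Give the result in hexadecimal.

0xDACDFC

0b100111011100100000001100 = 0x9DC80C in hexadecimal.
Add column by column in base 16, right to left:
  C+0 = C
  0+F = F
  8+5 = D
  C+0 = C
  D+D = A carry 1
  9+3+1 = D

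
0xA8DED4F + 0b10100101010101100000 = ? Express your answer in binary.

0xA8DED4F = 0b1010100011011110110101001111 in binary.
Add column by column in base 2, right to left:
  1+0 = 1
  1+0 = 1
  1+0 = 1
  1+0 = 1
  0+0 = 0
  0+1 = 1
  1+1 = 0 carry 1
  0+0+1 = 1
  1+1 = 0 carry 1
  0+0+1 = 1
  1+1 = 0 carry 1
  1+0+1 = 0 carry 1
  0+1+1 = 0 carry 1
  1+0+1 = 0 carry 1
  1+1+1 = 1 carry 1
  1+0+1 = 0 carry 1
  1+0+1 = 0 carry 1
  0+1+1 = 0 carry 1
  1+0+1 = 0 carry 1
  1+1+1 = 1 carry 1
  0+0+1 = 1
  0+0 = 0
  0+0 = 0
  1+0 = 1
  0+0 = 0
  1+0 = 1
  0+0 = 0
  1+0 = 1

0b1010100110000100001010101111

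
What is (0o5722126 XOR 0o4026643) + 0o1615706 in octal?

0o3522673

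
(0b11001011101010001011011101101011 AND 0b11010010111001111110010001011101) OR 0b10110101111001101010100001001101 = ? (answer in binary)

0b11110111111001101010110001001101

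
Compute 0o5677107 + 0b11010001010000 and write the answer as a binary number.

0b101111011001010010111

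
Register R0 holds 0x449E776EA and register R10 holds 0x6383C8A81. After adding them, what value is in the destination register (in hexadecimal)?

Add column by column in base 16, right to left:
  A+1 = B
  E+8 = 6 carry 1
  6+A+1 = 1 carry 1
  7+8+1 = 0 carry 1
  7+C+1 = 4 carry 1
  E+3+1 = 2 carry 1
  9+8+1 = 2 carry 1
  4+3+1 = 8
  4+6 = A

0xA8224016B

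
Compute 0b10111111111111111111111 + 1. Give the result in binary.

The trailing 21 digits are 1 (max in base 2), so adding 1 cascades: they roll to 0 and the next digit up increments.

0b11000000000000000000000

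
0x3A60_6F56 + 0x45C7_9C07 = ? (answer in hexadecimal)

Add column by column in base 16, right to left:
  6+7 = D
  5+0 = 5
  F+C = B carry 1
  6+9+1 = 0 carry 1
  0+7+1 = 8
  6+C = 2 carry 1
  A+5+1 = 0 carry 1
  3+4+1 = 8

0x80280B5D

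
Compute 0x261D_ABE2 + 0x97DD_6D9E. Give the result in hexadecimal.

0xBDFB1980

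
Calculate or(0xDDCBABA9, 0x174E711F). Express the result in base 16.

0xDFCFFBBF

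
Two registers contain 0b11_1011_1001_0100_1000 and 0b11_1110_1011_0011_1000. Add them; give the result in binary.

0b1111010010010000000

Add column by column in base 2, right to left:
  0+0 = 0
  0+0 = 0
  0+0 = 0
  1+1 = 0 carry 1
  0+1+1 = 0 carry 1
  0+1+1 = 0 carry 1
  1+0+1 = 0 carry 1
  0+0+1 = 1
  1+1 = 0 carry 1
  0+1+1 = 0 carry 1
  0+0+1 = 1
  1+1 = 0 carry 1
  1+0+1 = 0 carry 1
  1+1+1 = 1 carry 1
  0+1+1 = 0 carry 1
  1+1+1 = 1 carry 1
  1+1+1 = 1 carry 1
  1+1+1 = 1 carry 1
  final carry 1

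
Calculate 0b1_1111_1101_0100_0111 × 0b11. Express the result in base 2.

Multiply each base-2 digit by 3, carrying:
  1×3 = 3 → write 1 carry 1
  1×3+1 = 4 → write 0 carry 2
  1×3+2 = 5 → write 1 carry 2
  0×3+2 = 2 → write 0 carry 1
  0×3+1 = 1 → write 1
  0×3 = 0 → write 0
  1×3 = 3 → write 1 carry 1
  0×3+1 = 1 → write 1
  1×3 = 3 → write 1 carry 1
  0×3+1 = 1 → write 1
  1×3 = 3 → write 1 carry 1
  1×3+1 = 4 → write 0 carry 2
  1×3+2 = 5 → write 1 carry 2
  1×3+2 = 5 → write 1 carry 2
  1×3+2 = 5 → write 1 carry 2
  1×3+2 = 5 → write 1 carry 2
  1×3+2 = 5 → write 1 carry 2
  remaining carry: 10

0b1011111011111010101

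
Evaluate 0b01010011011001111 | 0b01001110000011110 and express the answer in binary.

0b01011111011011111

OR bit by bit (1 where either bit is 1):
  01010011011001111
| 01001110000011110
= 01011111011011111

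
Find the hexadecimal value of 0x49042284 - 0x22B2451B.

Subtract column by column in base 16:
  4-B → 9 (borrow)
  8-1-1 → 6
  2-5 → D (borrow)
  2-4-1 → D (borrow)
  4-2-1 → 1
  0-B → 5 (borrow)
  9-2-1 → 6
  4-2 → 2

0x2651DD69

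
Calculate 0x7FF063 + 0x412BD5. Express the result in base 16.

Add column by column in base 16, right to left:
  3+5 = 8
  6+D = 3 carry 1
  0+B+1 = C
  F+2 = 1 carry 1
  F+1+1 = 1 carry 1
  7+4+1 = C

0xC11C38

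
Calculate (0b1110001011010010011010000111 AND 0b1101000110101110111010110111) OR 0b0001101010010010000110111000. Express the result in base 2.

0b1101101010010010011110111111

0b1110001011010010011010000111 AND 0b1101000110101110111010110111 = 0b1100000010000010011010000111.
Then OR with 0b0001101010010010000110111000.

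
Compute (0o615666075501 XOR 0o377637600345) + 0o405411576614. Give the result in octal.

0o1167463474460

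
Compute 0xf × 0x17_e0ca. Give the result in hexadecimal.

Multiply each base-16 digit by 15, carrying:
  a×15 = 150 → write 6 carry 9
  c×15+9 = 189 → write d carry 11
  0×15+11 = 11 → write b
  e×15 = 210 → write 2 carry 13
  7×15+13 = 118 → write 6 carry 7
  1×15+7 = 22 → write 6 carry 1
  remaining carry: 1

0x1662bd6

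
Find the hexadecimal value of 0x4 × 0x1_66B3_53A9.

0x59ACD4EA4

Multiply each base-16 digit by 4, carrying:
  9×4 = 36 → write 4 carry 2
  A×4+2 = 42 → write A carry 2
  3×4+2 = 14 → write E
  5×4 = 20 → write 4 carry 1
  3×4+1 = 13 → write D
  B×4 = 44 → write C carry 2
  6×4+2 = 26 → write A carry 1
  6×4+1 = 25 → write 9 carry 1
  1×4+1 = 5 → write 5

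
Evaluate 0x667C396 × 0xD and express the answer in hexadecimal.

Multiply each base-16 digit by 13, carrying:
  6×13 = 78 → write E carry 4
  9×13+4 = 121 → write 9 carry 7
  3×13+7 = 46 → write E carry 2
  C×13+2 = 158 → write E carry 9
  7×13+9 = 100 → write 4 carry 6
  6×13+6 = 84 → write 4 carry 5
  6×13+5 = 83 → write 3 carry 5
  remaining carry: 5

0x5344EE9E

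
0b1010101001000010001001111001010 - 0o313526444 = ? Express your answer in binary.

0b1010001111100100110011010100110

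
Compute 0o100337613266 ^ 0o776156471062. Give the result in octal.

XOR each oct digit independently (no carries):
  1^7=6, 0^7=7, 0^6=6, 3^1=2, 3^5=6, 7^6=1, 6^4=2, 1^7=6, 3^1=2, 2^0=2, 6^6=0, 6^2=4

0o676261262204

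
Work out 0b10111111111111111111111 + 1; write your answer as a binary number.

0b11000000000000000000000

The trailing 21 digits are 1 (max in base 2), so adding 1 cascades: they roll to 0 and the next digit up increments.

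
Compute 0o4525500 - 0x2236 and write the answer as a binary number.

0b100101000100100001010

0o4525500 = 0b100101010101101000000 in binary.
0x2236 = 0b10001000110110 in binary.
Subtract column by column in base 2:
  0-0 → 0
  0-1 → 1 (borrow)
  0-1-1 → 0 (borrow)
  0-0-1 → 1 (borrow)
  0-1-1 → 0 (borrow)
  0-1-1 → 0 (borrow)
  1-0-1 → 0
  0-0 → 0
  1-0 → 1
  1-1 → 0
  0-0 → 0
  1-0 → 1
  0-0 → 0
  1-1 → 0
  0-0 → 0
  1-0 → 1
  0-0 → 0
  1-0 → 1
  0-0 → 0
  0-0 → 0
  1-0 → 1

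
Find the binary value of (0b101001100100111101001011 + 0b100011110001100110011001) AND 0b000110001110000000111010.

0b100000110000000100000

Add column by column in base 2, right to left:
  1+1 = 0 carry 1
  1+0+1 = 0 carry 1
  0+0+1 = 1
  1+1 = 0 carry 1
  0+1+1 = 0 carry 1
  0+0+1 = 1
  1+0 = 1
  0+1 = 1
  1+1 = 0 carry 1
  1+0+1 = 0 carry 1
  1+0+1 = 0 carry 1
  1+1+1 = 1 carry 1
  0+1+1 = 0 carry 1
  0+0+1 = 1
  1+0 = 1
  0+0 = 0
  0+1 = 1
  1+1 = 0 carry 1
  1+1+1 = 1 carry 1
  0+1+1 = 0 carry 1
  0+0+1 = 1
  1+0 = 1
  0+0 = 0
  1+1 = 0 carry 1
  final carry 1
Sum = 0b1001101010110100011100100; now AND with 0b000110001110000000111010:
  1001101010110100011100100
& 0000110001110000000111010
= 0000100000110000000100000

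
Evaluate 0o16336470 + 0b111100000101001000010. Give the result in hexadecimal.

0x57c77a

0o16336470 = 0x39bd38 in hexadecimal.
0b111100000101001000010 = 0x1e0a42 in hexadecimal.
Add column by column in base 16, right to left:
  8+2 = a
  3+4 = 7
  d+a = 7 carry 1
  b+0+1 = c
  9+e = 7 carry 1
  3+1+1 = 5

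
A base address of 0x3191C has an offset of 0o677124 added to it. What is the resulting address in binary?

0x3191C = 0b110001100100011100 in binary.
0o677124 = 0b110111111001010100 in binary.
Add column by column in base 2, right to left:
  0+0 = 0
  0+0 = 0
  1+1 = 0 carry 1
  1+0+1 = 0 carry 1
  1+1+1 = 1 carry 1
  0+0+1 = 1
  0+1 = 1
  0+0 = 0
  1+0 = 1
  0+1 = 1
  0+1 = 1
  1+1 = 0 carry 1
  1+1+1 = 1 carry 1
  0+1+1 = 0 carry 1
  0+1+1 = 0 carry 1
  0+0+1 = 1
  1+1 = 0 carry 1
  1+1+1 = 1 carry 1
  final carry 1

0b1101001011101110000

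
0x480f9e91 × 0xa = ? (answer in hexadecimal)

0x2d09c31aa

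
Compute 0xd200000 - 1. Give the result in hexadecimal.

0xd1fffff

The trailing 5 digits are 0, so subtracting 1 borrows through: they become F and the next digit up decrements.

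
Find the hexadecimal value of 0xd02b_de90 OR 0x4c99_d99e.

OR each hex digit independently (no carries):
  d|4=d, 0|c=c, 2|9=b, b|9=b, d|d=d, e|9=f, 9|9=9, 0|e=e

0xdcbbdf9e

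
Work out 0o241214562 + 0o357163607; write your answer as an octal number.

Add column by column in base 8, right to left:
  2+7 = 1 carry 1
  6+0+1 = 7
  5+6 = 3 carry 1
  4+3+1 = 0 carry 1
  1+6+1 = 0 carry 1
  2+1+1 = 4
  1+7 = 0 carry 1
  4+5+1 = 2 carry 1
  2+3+1 = 6

0o620400371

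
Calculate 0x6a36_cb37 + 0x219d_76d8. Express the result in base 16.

0x8bd4420f

Add column by column in base 16, right to left:
  7+8 = f
  3+d = 0 carry 1
  b+6+1 = 2 carry 1
  c+7+1 = 4 carry 1
  6+d+1 = 4 carry 1
  3+9+1 = d
  a+1 = b
  6+2 = 8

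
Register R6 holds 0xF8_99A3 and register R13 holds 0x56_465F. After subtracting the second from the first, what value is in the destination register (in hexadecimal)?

Subtract column by column in base 16:
  3-F → 4 (borrow)
  A-5-1 → 4
  9-6 → 3
  9-4 → 5
  8-6 → 2
  F-5 → A

0xA25344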